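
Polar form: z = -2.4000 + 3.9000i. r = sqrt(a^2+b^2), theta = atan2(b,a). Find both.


r = sqrt(5.76+15.21) = sqrt(20.97) = 4.5793
theta = atan2(3.9, -2.4) = 121.6075 degrees

r = 4.5793, theta = 121.6075 degrees


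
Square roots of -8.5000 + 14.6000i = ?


|z| = sqrt(72.25+213.16) = 16.8941
sqrt((|z|+a)/2) = sqrt((16.8941+(-8.5))/2) = sqrt(4.1970) = 2.0487
sqrt((|z|-a)/2) = sqrt((16.8941-(-8.5))/2) = sqrt(12.6970) = 3.5633

±(2.0487 + 3.5633i) i.e. 2.0487 + 3.5633i and -2.0487 - 3.5633i


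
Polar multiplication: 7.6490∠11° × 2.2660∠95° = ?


r = 7.6490 * 2.2660 = 17.3326
theta = 11° + 95° = 106° = 106° (mod 360)

17.3326 cis(106°)


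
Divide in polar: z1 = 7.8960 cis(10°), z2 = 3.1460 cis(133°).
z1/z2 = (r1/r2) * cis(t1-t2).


r = 7.8960 / 3.1460 = 2.5099
theta = 10° - 133° = -123° = 237° (mod 360)

2.5099 cis(237°)


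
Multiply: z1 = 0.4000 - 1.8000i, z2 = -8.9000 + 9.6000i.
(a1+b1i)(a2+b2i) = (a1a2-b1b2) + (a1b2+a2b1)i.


Real = 0.4*(-8.9) - (-1.8)*9.6 = -3.56 - (-17.28) = 13.72
Imag = 0.4*9.6 - (8.9)*(-1.8) = 3.84 + 16.02 = 19.86

13.7200 + 19.8600i


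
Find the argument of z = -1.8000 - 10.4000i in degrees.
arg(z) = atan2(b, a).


Re = -1.8, Im = -10.4
arg = atan2(-10.4, -1.8) = -99.8193 degrees

arg(z) = -99.8193 degrees


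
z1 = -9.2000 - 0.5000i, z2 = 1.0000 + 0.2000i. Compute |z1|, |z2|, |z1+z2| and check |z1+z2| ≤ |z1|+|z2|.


|z1| = sqrt((-9.2)^2 + (-0.5)^2) = sqrt(84.89) = 9.2136
|z2| = sqrt(1^2 + 0.2^2) = sqrt(1.04) = 1.0198
z1+z2 = -8.2000 - 0.3000i
|z1+z2| = sqrt(67.33) = 8.2055
|z1|+|z2| = 9.2136 + 1.0198 = 10.2334

|z1+z2| = 8.2055 ≤ |z1|+|z2| = 10.2334 (verified)


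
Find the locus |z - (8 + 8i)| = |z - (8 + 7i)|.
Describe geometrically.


Equal distances means the locus is the perpendicular bisector of z1 and z2.
Midpoint = ((8+8)/2, (8+7)/2) = (8.0000, 7.5000)

Perpendicular bisector through (8.0000, 7.5000)


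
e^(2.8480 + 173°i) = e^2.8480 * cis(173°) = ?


e^2.8480 = 17.2532
cos(173°) = -0.992546
sin(173°) = 0.12187
Real = 17.2532*(-0.992546) = -17.1246
Imag = 17.2532*0.12187 = 2.1026

-17.1246 + 2.1026i


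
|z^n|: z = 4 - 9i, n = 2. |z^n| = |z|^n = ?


|z| = sqrt(16+81) = sqrt(97) = 9.8489
|z^2| = |z|^2 = (sqrt(97))^2 = 97

|z^2| = 97


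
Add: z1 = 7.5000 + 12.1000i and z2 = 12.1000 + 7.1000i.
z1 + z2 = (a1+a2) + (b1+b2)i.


Real: 7.5 + 12.1 = 19.6
Imag: 12.1 + 7.1 = 19.2

19.6000 + 19.2000i


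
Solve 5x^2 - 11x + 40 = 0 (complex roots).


disc = (-11)^2 - 4*5*40 = 121 - 800 = -679
sqrt(|disc|) = sqrt(679) = 26.0576
Real part = 11/(2*5) = 1.1000
Imag part = 26.0576/(2*5) = 2.6058

1.1000 ± 2.6058i


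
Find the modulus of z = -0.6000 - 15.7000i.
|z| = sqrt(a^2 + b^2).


|z| = sqrt((-0.6)^2 + (-15.7)^2) = sqrt(0.36 + 246.49) = sqrt(246.85) = 15.7115

|z| = 15.7115


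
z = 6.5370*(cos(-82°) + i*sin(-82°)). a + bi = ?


a = 6.5370*cos(-82°) = 6.5370*0.13917 = 0.9098
b = 6.5370*sin(-82°) = 6.5370*(-0.99027) = -6.4734

0.9098 - 6.4734i


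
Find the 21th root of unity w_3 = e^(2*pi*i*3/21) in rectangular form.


Angle = 360*3/21 = 51.4286°
a = cos(51.4286°) = 0.6235
b = sin(51.4286°) = 0.7818

0.6235 + 0.7818i


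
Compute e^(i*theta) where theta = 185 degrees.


cos(185°) = -0.9962
sin(185°) = -0.0872

e^(i*185°) = -0.9962 - 0.0872i


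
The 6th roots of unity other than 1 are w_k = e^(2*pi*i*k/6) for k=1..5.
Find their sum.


With w = e^(2*pi*i/6), all 6 of the 6th roots of unity w^0 = 1, w, ..., w^(5) sum to 0: 1 + w + ... + w^(5) = (1 - w^6)/(1 - w) = 0 since w^6 = 1, w ≠ 1.
Removing the root 1: w + w^2 + ... + w^(5) = 0 - 1 = -1

Sum = -1


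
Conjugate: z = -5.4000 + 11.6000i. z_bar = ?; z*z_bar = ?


z_bar = -5.4000 - 11.6000i
z*z_bar = (-5.4)^2 + 11.6^2 = 29.16 + 134.56 = 163.72

z_bar = -5.4000 - 11.6000i, z*z_bar = 163.72


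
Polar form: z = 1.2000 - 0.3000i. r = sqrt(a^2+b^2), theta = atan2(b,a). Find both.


r = sqrt(1.44+0.09) = sqrt(1.53) = 1.2369
theta = atan2(-0.3, 1.2) = -14.0362 degrees

r = 1.2369, theta = -14.0362 degrees


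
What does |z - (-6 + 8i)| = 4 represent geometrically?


|z - z0| = r is a circle with center z0 and radius r.
Center = (-6, 8), radius = 4

Circle with center (-6, 8) and radius 4


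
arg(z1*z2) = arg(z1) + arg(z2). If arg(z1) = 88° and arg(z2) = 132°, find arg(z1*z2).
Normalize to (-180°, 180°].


arg(z1*z2) = 88° + 132° = 220°
Normalized to (-180°, 180°]: -140°

-140°


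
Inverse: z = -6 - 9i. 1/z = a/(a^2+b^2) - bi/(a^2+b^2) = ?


|z|^2 = 36+81 = 117
1/z = (-6 + 9i)/117

1/z = -0.0513 + 0.0769i


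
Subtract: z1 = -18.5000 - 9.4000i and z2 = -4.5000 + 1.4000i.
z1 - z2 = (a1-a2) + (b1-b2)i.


Real: -18.5 + 4.5 = -14
Imag: -9.4 - 1.4 = -10.8

-14.0000 - 10.8000i


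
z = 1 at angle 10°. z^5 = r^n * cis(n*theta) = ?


r^5 = 1^5 = 1
n*theta = 5*10° = 50° = 50° (mod 360)
a = 1*cos(50°) = 0.6428
b = 1*sin(50°) = 0.7660

1 cis(50°) = 0.6428 + 0.7660i


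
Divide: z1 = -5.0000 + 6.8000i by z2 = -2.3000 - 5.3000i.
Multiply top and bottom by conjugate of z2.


Conjugate of z2 = -2.3000 + 5.3000i
Numerator: (-5.0000 + 6.8000i)(-2.3000 + 5.3000i) = -24.5400 - 42.1400i
Denominator: (-2.3)^2 + (-5.3)^2 = 33.38
Result = (-24.5400 - 42.1400i)/33.38

-0.7352 - 1.2624i


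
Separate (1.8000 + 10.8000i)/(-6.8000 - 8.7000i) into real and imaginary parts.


Multiply by conjugate: (1.8000 + 10.8000i)(-6.8000 + 8.7000i) / ((-6.8)^2 + (-8.7)^2)
Numerator real = 1.8*(-6.8) + 10.8*(-8.7) = -106.2
Numerator imag = 10.8*(-6.8) - 1.8*(-8.7) = -57.78
Denominator = 121.93
Re(z) = -106.2/121.93 = -0.8710
Im(z) = -57.78/121.93 = -0.4739

Re(z) = -0.8710, Im(z) = -0.4739


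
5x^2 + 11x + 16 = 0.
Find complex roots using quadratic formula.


disc = 11^2 - 4*5*16 = 121 - 320 = -199
sqrt(|disc|) = sqrt(199) = 14.1067
Real part = -11/(2*5) = -1.1000
Imag part = 14.1067/(2*5) = 1.4107

-1.1000 ± 1.4107i


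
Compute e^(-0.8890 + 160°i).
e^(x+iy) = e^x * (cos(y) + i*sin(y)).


e^-0.8890 = 0.4111
cos(160°) = -0.9397
sin(160°) = 0.342
Real = 0.4111*(-0.9397) = -0.3863
Imag = 0.4111*0.342 = 0.1406

-0.3863 + 0.1406i


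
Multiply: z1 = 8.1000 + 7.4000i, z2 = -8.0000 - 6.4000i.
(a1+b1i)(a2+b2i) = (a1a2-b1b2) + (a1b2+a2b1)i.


Real = 8.1*(-8) - 7.4*(-6.4) = -64.8 - (-47.36) = -17.44
Imag = 8.1*(-6.4) - (8)*7.4 = -51.84 - (59.2) = -111.04

-17.4400 - 111.0400i


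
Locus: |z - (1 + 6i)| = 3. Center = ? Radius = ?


|z - z0| = r is a circle with center z0 and radius r.
Center = (1, 6), radius = 3

Circle with center (1, 6) and radius 3


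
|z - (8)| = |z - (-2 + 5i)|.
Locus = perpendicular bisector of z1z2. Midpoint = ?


Equal distances means the locus is the perpendicular bisector of z1 and z2.
Midpoint = ((8+(-2))/2, (0+5)/2) = (3.0000, 2.5000)

Perpendicular bisector through (3.0000, 2.5000)


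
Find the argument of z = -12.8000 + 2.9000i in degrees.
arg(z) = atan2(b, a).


Re = -12.8, Im = 2.9
arg = atan2(2.9, -12.8) = 167.2344 degrees

arg(z) = 167.2344 degrees


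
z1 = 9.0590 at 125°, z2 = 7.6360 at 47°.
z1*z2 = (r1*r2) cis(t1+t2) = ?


r = 9.0590 * 7.6360 = 69.1745
theta = 125° + 47° = 172° = 172° (mod 360)

69.1745 cis(172°)


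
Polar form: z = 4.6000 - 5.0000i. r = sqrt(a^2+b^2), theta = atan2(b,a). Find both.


r = sqrt(21.16+25) = sqrt(46.16) = 6.7941
theta = atan2(-5, 4.6) = -47.3859 degrees

r = 6.7941, theta = -47.3859 degrees


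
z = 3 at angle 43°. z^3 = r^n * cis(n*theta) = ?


r^3 = 3^3 = 27
n*theta = 3*43° = 129° = 129° (mod 360)
a = 27*cos(129°) = -16.9917
b = 27*sin(129°) = 20.9829

27 cis(129°) = -16.9917 + 20.9829i


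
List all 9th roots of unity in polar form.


The 9th roots of unity are cis(360k/9°) for k=0..8
Angle step = 360/9 = 40°
Primitive root: cis(40°)
Primitive root = 0.7660 + 0.6428i

9 roots at angles: 0°, 40°, 80°, 120°, 160°, 200°, 240°, 280°, 320°


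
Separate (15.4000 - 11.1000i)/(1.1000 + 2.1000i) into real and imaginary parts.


Multiply by conjugate: (15.4000 - 11.1000i)(1.1000 - 2.1000i) / (1.1^2 + 2.1^2)
Numerator real = 15.4*1.1 - (11.1)*2.1 = -6.37
Numerator imag = -11.1*1.1 - 15.4*2.1 = -44.55
Denominator = 5.62
Re(z) = -6.37/5.62 = -1.1335
Im(z) = -44.55/5.62 = -7.9270

Re(z) = -1.1335, Im(z) = -7.9270


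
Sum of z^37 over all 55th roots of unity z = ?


The roots are w_k = w^k with w = e^(2*pi*i/55), and (w^k)^37 = (w^37)^k.
So S = 1 + u + u^2 + ... + u^(54) with u = w^37.
37 = 0*55 + 37, so 37 is not a multiple of 55: u = w^37 ≠ 1 (w is a primitive 55th root), while u^55 = (w^55)^37 = 1.
Geometric series: S = (1 - u^55)/(1 - u) = (1 - 1)/(1 - u) = 0

S = 0


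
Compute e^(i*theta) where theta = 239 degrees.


cos(239°) = -0.5150
sin(239°) = -0.8572

e^(i*239°) = -0.5150 - 0.8572i


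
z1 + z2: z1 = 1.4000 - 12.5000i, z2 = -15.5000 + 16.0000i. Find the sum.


Real: 1.4 - 15.5 = -14.1
Imag: -12.5 + 16 = 3.5

-14.1000 + 3.5000i


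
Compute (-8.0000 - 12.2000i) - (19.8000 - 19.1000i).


Real: -8 - 19.8 = -27.8
Imag: -12.2 + 19.1 = 6.9

-27.8000 + 6.9000i


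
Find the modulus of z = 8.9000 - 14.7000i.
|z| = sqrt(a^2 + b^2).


|z| = sqrt(8.9^2 + (-14.7)^2) = sqrt(79.21 + 216.09) = sqrt(295.3) = 17.1843

|z| = 17.1843


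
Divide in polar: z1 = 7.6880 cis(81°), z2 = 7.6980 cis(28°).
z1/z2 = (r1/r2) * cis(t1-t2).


r = 7.6880 / 7.6980 = 0.9987
theta = 81° - 28° = 53° = 53° (mod 360)

0.9987 cis(53°)


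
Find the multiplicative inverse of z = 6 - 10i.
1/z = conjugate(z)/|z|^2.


|z|^2 = 36+100 = 136
1/z = (6 + 10i)/136

1/z = 0.0441 + 0.0735i


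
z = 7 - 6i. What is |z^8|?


|z| = sqrt(49+36) = sqrt(85) = 9.2195
|z^8| = |z|^8 = (sqrt(85))^8 = 85^4 = 52200625

|z^8| = 52200625


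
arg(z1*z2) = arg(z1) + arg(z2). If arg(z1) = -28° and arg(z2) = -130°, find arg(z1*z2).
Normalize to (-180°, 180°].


arg(z1*z2) = -28° - 130° = -158°
Normalized to (-180°, 180°]: -158°

-158°


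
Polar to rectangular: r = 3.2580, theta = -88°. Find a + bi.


a = 3.2580*cos(-88°) = 3.2580*0.0349 = 0.1137
b = 3.2580*sin(-88°) = 3.2580*(-0.9994) = -3.2560

0.1137 - 3.2560i


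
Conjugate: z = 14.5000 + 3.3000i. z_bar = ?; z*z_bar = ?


z_bar = 14.5000 - 3.3000i
z*z_bar = 14.5^2 + 3.3^2 = 210.25 + 10.89 = 221.14

z_bar = 14.5000 - 3.3000i, z*z_bar = 221.14


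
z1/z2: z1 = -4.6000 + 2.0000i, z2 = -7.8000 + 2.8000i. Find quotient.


Conjugate of z2 = -7.8000 - 2.8000i
Numerator: (-4.6000 + 2.0000i)(-7.8000 - 2.8000i) = 41.4800 - 2.7200i
Denominator: (-7.8)^2 + 2.8^2 = 68.68
Result = (41.4800 - 2.7200i)/68.68

0.6040 - 0.0396i


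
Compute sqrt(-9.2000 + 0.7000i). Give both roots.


|z| = sqrt(84.64+0.49) = 9.2266
sqrt((|z|+a)/2) = sqrt((9.2266+(-9.2))/2) = sqrt(0.0133) = 0.1153
sqrt((|z|-a)/2) = sqrt((9.2266-(-9.2))/2) = sqrt(9.2133) = 3.0353

±(0.1153 + 3.0353i) i.e. 0.1153 + 3.0353i and -0.1153 - 3.0353i


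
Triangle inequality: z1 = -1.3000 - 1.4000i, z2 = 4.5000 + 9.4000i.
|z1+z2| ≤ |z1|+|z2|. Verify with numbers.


|z1| = sqrt((-1.3)^2 + (-1.4)^2) = sqrt(3.65) = 1.9105
|z2| = sqrt(4.5^2 + 9.4^2) = sqrt(108.61) = 10.4216
z1+z2 = 3.2000 + 8.0000i
|z1+z2| = sqrt(74.24) = 8.6163
|z1|+|z2| = 1.9105 + 10.4216 = 12.3321

|z1+z2| = 8.6163 ≤ |z1|+|z2| = 12.3321 (verified)


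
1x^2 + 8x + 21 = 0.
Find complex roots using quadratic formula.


disc = 8^2 - 4*1*21 = 64 - 84 = -20
sqrt(|disc|) = sqrt(20) = 4.4721
Real part = -8/(2*1) = -4.0000
Imag part = 4.4721/(2*1) = 2.2361

-4.0000 ± 2.2361i


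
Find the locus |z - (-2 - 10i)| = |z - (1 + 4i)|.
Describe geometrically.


Equal distances means the locus is the perpendicular bisector of z1 and z2.
Midpoint = ((-2+1)/2, (-10+4)/2) = (-0.5000, -3.0000)

Perpendicular bisector through (-0.5000, -3.0000)


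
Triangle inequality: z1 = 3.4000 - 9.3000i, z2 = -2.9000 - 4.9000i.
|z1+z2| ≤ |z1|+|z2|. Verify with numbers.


|z1| = sqrt(3.4^2 + (-9.3)^2) = sqrt(98.05) = 9.9020
|z2| = sqrt((-2.9)^2 + (-4.9)^2) = sqrt(32.42) = 5.6939
z1+z2 = 0.5000 - 14.2000i
|z1+z2| = sqrt(201.89) = 14.2088
|z1|+|z2| = 9.9020 + 5.6939 = 15.5959

|z1+z2| = 14.2088 ≤ |z1|+|z2| = 15.5959 (verified)


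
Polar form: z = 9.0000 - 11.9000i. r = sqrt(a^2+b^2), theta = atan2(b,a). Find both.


r = sqrt(81+141.61) = sqrt(222.61) = 14.9201
theta = atan2(-11.9, 9) = -52.8997 degrees

r = 14.9201, theta = -52.8997 degrees


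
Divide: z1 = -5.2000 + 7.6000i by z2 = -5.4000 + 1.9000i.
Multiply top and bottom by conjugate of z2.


Conjugate of z2 = -5.4000 - 1.9000i
Numerator: (-5.2000 + 7.6000i)(-5.4000 - 1.9000i) = 42.5200 - 31.1600i
Denominator: (-5.4)^2 + 1.9^2 = 32.77
Result = (42.5200 - 31.1600i)/32.77

1.2975 - 0.9509i


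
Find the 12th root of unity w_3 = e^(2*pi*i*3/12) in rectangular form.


Angle = 360*3/12 = 90°
a = cos(90°) = 0
b = sin(90°) = 1.0000

0 + 1.0000i


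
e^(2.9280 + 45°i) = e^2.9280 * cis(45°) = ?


e^2.9280 = 18.6902
cos(45°) = 0.70711
sin(45°) = 0.70711
Real = 18.6902*0.70711 = 13.2160
Imag = 18.6902*0.70711 = 13.2160

13.2160 + 13.2160i


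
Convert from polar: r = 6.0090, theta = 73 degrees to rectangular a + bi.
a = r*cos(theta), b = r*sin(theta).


a = 6.0090*cos(73°) = 6.0090*0.29237 = 1.7569
b = 6.0090*sin(73°) = 6.0090*0.9563 = 5.7464

1.7569 + 5.7464i


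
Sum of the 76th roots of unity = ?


The sum of all 76th roots of unity is 0.
Geometric series: (1 - w^76)/(1 - w) = (1-1)/(1-w) = 0 since w^76 = 1, w ≠ 1.
Alternatively: coefficient of z^75 in z^76 - 1 is 0.

0


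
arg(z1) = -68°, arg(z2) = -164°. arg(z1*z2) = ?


arg(z1*z2) = -68° - 164° = -232°
Normalized to (-180°, 180°]: 128°

128°


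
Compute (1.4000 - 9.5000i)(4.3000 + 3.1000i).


Real = 1.4*4.3 - (-9.5)*3.1 = 6.02 - (-29.45) = 35.47
Imag = 1.4*3.1 + 4.3*(-9.5) = 4.34 - (40.85) = -36.51

35.4700 - 36.5100i


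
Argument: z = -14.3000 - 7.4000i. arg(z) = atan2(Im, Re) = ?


Re = -14.3, Im = -7.4
arg = atan2(-7.4, -14.3) = -152.6392 degrees

arg(z) = -152.6392 degrees


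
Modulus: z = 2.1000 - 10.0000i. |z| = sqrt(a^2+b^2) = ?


|z| = sqrt(2.1^2 + (-10)^2) = sqrt(4.41 + 100) = sqrt(104.41) = 10.2181

|z| = 10.2181


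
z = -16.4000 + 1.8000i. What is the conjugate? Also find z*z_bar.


z_bar = -16.4000 - 1.8000i
z*z_bar = (-16.4)^2 + 1.8^2 = 268.96 + 3.24 = 272.2

z_bar = -16.4000 - 1.8000i, z*z_bar = 272.2


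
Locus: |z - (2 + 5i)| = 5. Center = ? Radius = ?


|z - z0| = r is a circle with center z0 and radius r.
Center = (2, 5), radius = 5

Circle with center (2, 5) and radius 5


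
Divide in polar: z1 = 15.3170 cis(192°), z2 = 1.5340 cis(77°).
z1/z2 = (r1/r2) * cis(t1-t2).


r = 15.3170 / 1.5340 = 9.9850
theta = 192° - 77° = 115° = 115° (mod 360)

9.9850 cis(115°)


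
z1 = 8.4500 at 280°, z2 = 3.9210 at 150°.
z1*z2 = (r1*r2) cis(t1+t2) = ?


r = 8.4500 * 3.9210 = 33.1324
theta = 280° + 150° = 430° = 70° (mod 360)

33.1324 cis(70°)


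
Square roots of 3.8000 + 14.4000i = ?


|z| = sqrt(14.44+207.36) = 14.8930
sqrt((|z|+a)/2) = sqrt((14.8930+3.8)/2) = sqrt(9.3465) = 3.0572
sqrt((|z|-a)/2) = sqrt((14.8930-3.8)/2) = sqrt(5.5465) = 2.3551

±(3.0572 + 2.3551i) i.e. 3.0572 + 2.3551i and -3.0572 - 2.3551i


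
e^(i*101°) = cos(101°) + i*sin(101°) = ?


cos(101°) = -0.1908
sin(101°) = 0.9816

e^(i*101°) = -0.1908 + 0.9816i


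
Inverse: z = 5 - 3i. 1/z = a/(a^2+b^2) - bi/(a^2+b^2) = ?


|z|^2 = 25+9 = 34
1/z = (5 + 3i)/34

1/z = 0.1471 + 0.0882i


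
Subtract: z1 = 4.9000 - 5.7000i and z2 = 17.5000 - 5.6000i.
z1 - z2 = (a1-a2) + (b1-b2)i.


Real: 4.9 - 17.5 = -12.6
Imag: -5.7 + 5.6 = -0.1

-12.6000 - 0.1000i


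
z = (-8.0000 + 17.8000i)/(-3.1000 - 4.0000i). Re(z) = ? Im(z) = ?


Multiply by conjugate: (-8.0000 + 17.8000i)(-3.1000 + 4.0000i) / ((-3.1)^2 + (-4)^2)
Numerator real = -8*(-3.1) + 17.8*(-4) = -46.4
Numerator imag = 17.8*(-3.1) - (-8)*(-4) = -87.18
Denominator = 25.61
Re(z) = -46.4/25.61 = -1.8118
Im(z) = -87.18/25.61 = -3.4041

Re(z) = -1.8118, Im(z) = -3.4041


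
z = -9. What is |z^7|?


|z| = sqrt(81+0) = sqrt(81) = 9
|z^7| = |z|^7 = 9^7 = 4782969

|z^7| = 4782969


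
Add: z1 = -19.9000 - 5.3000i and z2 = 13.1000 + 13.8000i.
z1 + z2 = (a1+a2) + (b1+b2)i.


Real: -19.9 + 13.1 = -6.8
Imag: -5.3 + 13.8 = 8.5

-6.8000 + 8.5000i


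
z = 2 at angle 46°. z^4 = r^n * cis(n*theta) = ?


r^4 = 2^4 = 16
n*theta = 4*46° = 184° = 184° (mod 360)
a = 16*cos(184°) = -15.9610
b = 16*sin(184°) = -1.1161

16 cis(184°) = -15.9610 - 1.1161i


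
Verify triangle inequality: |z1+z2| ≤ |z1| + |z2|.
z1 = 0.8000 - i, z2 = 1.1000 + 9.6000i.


|z1| = sqrt(0.8^2 + (-1)^2) = sqrt(1.64) = 1.2806
|z2| = sqrt(1.1^2 + 9.6^2) = sqrt(93.37) = 9.6628
z1+z2 = 1.9000 + 8.6000i
|z1+z2| = sqrt(77.57) = 8.8074
|z1|+|z2| = 1.2806 + 9.6628 = 10.9434

|z1+z2| = 8.8074 ≤ |z1|+|z2| = 10.9434 (verified)


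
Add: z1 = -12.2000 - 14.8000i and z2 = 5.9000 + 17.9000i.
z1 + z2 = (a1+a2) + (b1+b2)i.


Real: -12.2 + 5.9 = -6.3
Imag: -14.8 + 17.9 = 3.1

-6.3000 + 3.1000i


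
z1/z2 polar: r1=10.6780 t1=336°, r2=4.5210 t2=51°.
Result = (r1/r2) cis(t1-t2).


r = 10.6780 / 4.5210 = 2.3619
theta = 336° - 51° = 285° = 285° (mod 360)

2.3619 cis(285°)


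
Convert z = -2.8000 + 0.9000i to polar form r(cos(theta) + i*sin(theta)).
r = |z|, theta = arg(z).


r = sqrt(7.84+0.81) = sqrt(8.65) = 2.9411
theta = atan2(0.9, -2.8) = 162.1811 degrees

r = 2.9411, theta = 162.1811 degrees


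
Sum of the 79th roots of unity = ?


The sum of all 79th roots of unity is 0.
Geometric series: (1 - w^79)/(1 - w) = (1-1)/(1-w) = 0 since w^79 = 1, w ≠ 1.
Alternatively: coefficient of z^78 in z^79 - 1 is 0.

0


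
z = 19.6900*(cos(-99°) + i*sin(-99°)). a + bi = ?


a = 19.6900*cos(-99°) = 19.6900*(-0.156434) = -3.0802
b = 19.6900*sin(-99°) = 19.6900*(-0.98769) = -19.4476

-3.0802 - 19.4476i


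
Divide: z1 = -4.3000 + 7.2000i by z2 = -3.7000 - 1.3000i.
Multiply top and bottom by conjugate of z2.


Conjugate of z2 = -3.7000 + 1.3000i
Numerator: (-4.3000 + 7.2000i)(-3.7000 + 1.3000i) = 6.5500 - 32.2300i
Denominator: (-3.7)^2 + (-1.3)^2 = 15.38
Result = (6.5500 - 32.2300i)/15.38

0.4259 - 2.0956i


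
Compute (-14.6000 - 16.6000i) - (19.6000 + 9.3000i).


Real: -14.6 - 19.6 = -34.2
Imag: -16.6 - 9.3 = -25.9

-34.2000 - 25.9000i


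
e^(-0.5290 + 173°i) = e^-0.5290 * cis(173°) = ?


e^-0.5290 = 0.5892
cos(173°) = -0.9925
sin(173°) = 0.1219
Real = 0.5892*(-0.9925) = -0.5848
Imag = 0.5892*0.1219 = 0.0718

-0.5848 + 0.0718i


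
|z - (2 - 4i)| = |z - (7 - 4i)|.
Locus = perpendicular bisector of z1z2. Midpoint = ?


Equal distances means the locus is the perpendicular bisector of z1 and z2.
Midpoint = ((2+7)/2, (-4+(-4))/2) = (4.5000, -4.0000)

Perpendicular bisector through (4.5000, -4.0000)


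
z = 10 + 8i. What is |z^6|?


|z| = sqrt(100+64) = sqrt(164) = 12.8062
|z^6| = |z|^6 = (sqrt(164))^6 = 164^3 = 4410944

|z^6| = 4410944


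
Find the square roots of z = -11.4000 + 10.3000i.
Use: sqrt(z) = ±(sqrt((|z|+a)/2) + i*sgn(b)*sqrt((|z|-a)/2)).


|z| = sqrt(129.96+106.09) = 15.3639
sqrt((|z|+a)/2) = sqrt((15.3639+(-11.4))/2) = sqrt(1.9820) = 1.4078
sqrt((|z|-a)/2) = sqrt((15.3639-(-11.4))/2) = sqrt(13.3820) = 3.6581

±(1.4078 + 3.6581i) i.e. 1.4078 + 3.6581i and -1.4078 - 3.6581i


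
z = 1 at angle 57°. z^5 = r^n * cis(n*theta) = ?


r^5 = 1^5 = 1
n*theta = 5*57° = 285° = 285° (mod 360)
a = 1*cos(285°) = 0.2588
b = 1*sin(285°) = -0.9659

1 cis(285°) = 0.2588 - 0.9659i


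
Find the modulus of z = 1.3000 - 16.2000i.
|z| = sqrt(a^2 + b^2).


|z| = sqrt(1.3^2 + (-16.2)^2) = sqrt(1.69 + 262.44) = sqrt(264.13) = 16.2521

|z| = 16.2521


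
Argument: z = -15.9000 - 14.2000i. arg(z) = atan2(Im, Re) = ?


Re = -15.9, Im = -14.2
arg = atan2(-14.2, -15.9) = -138.2325 degrees

arg(z) = -138.2325 degrees


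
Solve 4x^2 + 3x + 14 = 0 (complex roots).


disc = 3^2 - 4*4*14 = 9 - 224 = -215
sqrt(|disc|) = sqrt(215) = 14.6629
Real part = -3/(2*4) = -0.3750
Imag part = 14.6629/(2*4) = 1.8329

-0.3750 ± 1.8329i


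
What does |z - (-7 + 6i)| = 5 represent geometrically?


|z - z0| = r is a circle with center z0 and radius r.
Center = (-7, 6), radius = 5

Circle with center (-7, 6) and radius 5


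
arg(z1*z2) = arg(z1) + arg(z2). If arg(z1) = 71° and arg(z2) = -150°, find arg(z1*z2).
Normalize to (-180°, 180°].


arg(z1*z2) = 71° - 150° = -79°
Normalized to (-180°, 180°]: -79°

-79°


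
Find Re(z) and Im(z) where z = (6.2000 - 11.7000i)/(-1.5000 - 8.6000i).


Multiply by conjugate: (6.2000 - 11.7000i)(-1.5000 + 8.6000i) / ((-1.5)^2 + (-8.6)^2)
Numerator real = 6.2*(-1.5) - (11.7)*(-8.6) = 91.32
Numerator imag = -11.7*(-1.5) - 6.2*(-8.6) = 70.87
Denominator = 76.21
Re(z) = 91.32/76.21 = 1.1983
Im(z) = 70.87/76.21 = 0.9299

Re(z) = 1.1983, Im(z) = 0.9299


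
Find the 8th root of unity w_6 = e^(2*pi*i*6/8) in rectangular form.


Angle = 360*6/8 = 270°
a = cos(270°) = 0
b = sin(270°) = -1.0000

0 - 1.0000i


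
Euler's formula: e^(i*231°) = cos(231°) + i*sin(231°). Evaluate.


cos(231°) = -0.6293
sin(231°) = -0.7771

e^(i*231°) = -0.6293 - 0.7771i


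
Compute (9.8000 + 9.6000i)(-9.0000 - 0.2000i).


Real = 9.8*(-9) - 9.6*(-0.2) = -88.2 - (-1.92) = -86.28
Imag = 9.8*(-0.2) - (9)*9.6 = -1.96 - (86.4) = -88.36

-86.2800 - 88.3600i


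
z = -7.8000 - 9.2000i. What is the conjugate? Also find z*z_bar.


z_bar = -7.8000 + 9.2000i
z*z_bar = (-7.8)^2 + (-9.2)^2 = 60.84 + 84.64 = 145.48

z_bar = -7.8000 + 9.2000i, z*z_bar = 145.48


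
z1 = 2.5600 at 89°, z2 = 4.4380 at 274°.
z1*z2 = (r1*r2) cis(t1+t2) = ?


r = 2.5600 * 4.4380 = 11.3613
theta = 89° + 274° = 363° = 3° (mod 360)

11.3613 cis(3°)


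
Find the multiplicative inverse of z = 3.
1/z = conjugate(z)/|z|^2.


|z|^2 = 9+0 = 9
1/z = (3 - 0i)/9

1/z = 0.3333 + 0i


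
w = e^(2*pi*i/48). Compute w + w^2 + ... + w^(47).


With w = e^(2*pi*i/48), all 48 of the 48th roots of unity w^0 = 1, w, ..., w^(47) sum to 0: 1 + w + ... + w^(47) = (1 - w^48)/(1 - w) = 0 since w^48 = 1, w ≠ 1.
Removing the root 1: w + w^2 + ... + w^(47) = 0 - 1 = -1

Sum = -1


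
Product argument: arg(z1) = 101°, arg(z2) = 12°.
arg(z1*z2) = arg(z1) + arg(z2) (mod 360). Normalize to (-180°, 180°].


arg(z1*z2) = 101° + 12° = 113°
Normalized to (-180°, 180°]: 113°

113°


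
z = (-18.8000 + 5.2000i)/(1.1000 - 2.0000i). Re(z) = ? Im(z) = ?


Multiply by conjugate: (-18.8000 + 5.2000i)(1.1000 + 2.0000i) / (1.1^2 + (-2)^2)
Numerator real = -18.8*1.1 + 5.2*(-2) = -31.08
Numerator imag = 5.2*1.1 - (-18.8)*(-2) = -31.88
Denominator = 5.21
Re(z) = -31.08/5.21 = -5.9655
Im(z) = -31.88/5.21 = -6.1190

Re(z) = -5.9655, Im(z) = -6.1190


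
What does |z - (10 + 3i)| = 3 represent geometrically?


|z - z0| = r is a circle with center z0 and radius r.
Center = (10, 3), radius = 3

Circle with center (10, 3) and radius 3


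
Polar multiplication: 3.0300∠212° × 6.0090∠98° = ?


r = 3.0300 * 6.0090 = 18.2073
theta = 212° + 98° = 310° = 310° (mod 360)

18.2073 cis(310°)


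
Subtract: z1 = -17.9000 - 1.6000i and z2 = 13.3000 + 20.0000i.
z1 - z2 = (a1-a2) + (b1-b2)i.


Real: -17.9 - 13.3 = -31.2
Imag: -1.6 - 20 = -21.6

-31.2000 - 21.6000i


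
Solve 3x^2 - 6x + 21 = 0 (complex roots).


disc = (-6)^2 - 4*3*21 = 36 - 252 = -216
sqrt(|disc|) = sqrt(216) = 14.6969
Real part = 6/(2*3) = 1.0000
Imag part = 14.6969/(2*3) = 2.4495

1.0000 ± 2.4495i


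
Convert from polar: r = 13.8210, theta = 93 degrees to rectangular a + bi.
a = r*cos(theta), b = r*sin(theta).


a = 13.8210*cos(93°) = 13.8210*(-0.052336) = -0.7233
b = 13.8210*sin(93°) = 13.8210*0.99863 = 13.8021

-0.7233 + 13.8021i


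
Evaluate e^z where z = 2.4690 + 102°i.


e^2.4690 = 11.8106
cos(102°) = -0.207912
sin(102°) = 0.97815
Real = 11.8106*(-0.207912) = -2.4556
Imag = 11.8106*0.97815 = 11.5525

-2.4556 + 11.5525i


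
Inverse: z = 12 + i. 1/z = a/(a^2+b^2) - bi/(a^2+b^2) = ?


|z|^2 = 144+1 = 145
1/z = (12 - 1i)/145

1/z = 0.0828 - 0.0069i


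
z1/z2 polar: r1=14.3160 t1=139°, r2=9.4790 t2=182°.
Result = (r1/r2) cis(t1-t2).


r = 14.3160 / 9.4790 = 1.5103
theta = 139° - 182° = -43° = 317° (mod 360)

1.5103 cis(317°)


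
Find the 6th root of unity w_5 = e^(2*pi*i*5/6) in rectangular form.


Angle = 360*5/6 = 300°
a = cos(300°) = 0.5000
b = sin(300°) = -0.8660

0.5000 - 0.8660i


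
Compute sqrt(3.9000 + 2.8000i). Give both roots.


|z| = sqrt(15.21+7.84) = 4.8010
sqrt((|z|+a)/2) = sqrt((4.8010+3.9)/2) = sqrt(4.3505) = 2.0858
sqrt((|z|-a)/2) = sqrt((4.8010-3.9)/2) = sqrt(0.4505) = 0.6712

±(2.0858 + 0.6712i) i.e. 2.0858 + 0.6712i and -2.0858 - 0.6712i


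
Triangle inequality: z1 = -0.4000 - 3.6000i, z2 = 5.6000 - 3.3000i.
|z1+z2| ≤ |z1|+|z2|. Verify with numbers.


|z1| = sqrt((-0.4)^2 + (-3.6)^2) = sqrt(13.12) = 3.6222
|z2| = sqrt(5.6^2 + (-3.3)^2) = sqrt(42.25) = 6.5000
z1+z2 = 5.2000 - 6.9000i
|z1+z2| = sqrt(74.65) = 8.6400
|z1|+|z2| = 3.6222 + 6.5000 = 10.1222

|z1+z2| = 8.6400 ≤ |z1|+|z2| = 10.1222 (verified)


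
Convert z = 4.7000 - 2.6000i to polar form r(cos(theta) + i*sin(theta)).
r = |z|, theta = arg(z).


r = sqrt(22.09+6.76) = sqrt(28.85) = 5.3712
theta = atan2(-2.6, 4.7) = -28.9510 degrees

r = 5.3712, theta = -28.9510 degrees


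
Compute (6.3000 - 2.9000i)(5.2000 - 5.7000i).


Real = 6.3*5.2 - (-2.9)*(-5.7) = 32.76 - 16.53 = 16.23
Imag = 6.3*(-5.7) + 5.2*(-2.9) = -35.91 - (15.08) = -50.99

16.2300 - 50.9900i


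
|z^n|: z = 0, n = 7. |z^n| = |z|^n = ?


|z| = sqrt(0+0) = sqrt(0) = 0
|z^7| = |z|^7 = 0^7 = 0

|z^7| = 0


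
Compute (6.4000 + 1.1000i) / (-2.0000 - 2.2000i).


Conjugate of z2 = -2.0000 + 2.2000i
Numerator: (6.4000 + 1.1000i)(-2.0000 + 2.2000i) = -15.2200 + 11.8800i
Denominator: (-2)^2 + (-2.2)^2 = 8.84
Result = (-15.2200 + 11.8800i)/8.84

-1.7217 + 1.3439i


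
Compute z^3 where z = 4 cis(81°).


r^3 = 4^3 = 64
n*theta = 3*81° = 243° = 243° (mod 360)
a = 64*cos(243°) = -29.0554
b = 64*sin(243°) = -57.0244

64 cis(243°) = -29.0554 - 57.0244i


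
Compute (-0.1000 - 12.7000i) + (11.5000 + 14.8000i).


Real: -0.1 + 11.5 = 11.4
Imag: -12.7 + 14.8 = 2.1

11.4000 + 2.1000i


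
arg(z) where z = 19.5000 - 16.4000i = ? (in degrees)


Re = 19.5, Im = -16.4
arg = atan2(-16.4, 19.5) = -40.0647 degrees

arg(z) = -40.0647 degrees


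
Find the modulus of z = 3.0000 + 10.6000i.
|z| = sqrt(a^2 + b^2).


|z| = sqrt(3^2 + 10.6^2) = sqrt(9 + 112.36) = sqrt(121.36) = 11.0164

|z| = 11.0164


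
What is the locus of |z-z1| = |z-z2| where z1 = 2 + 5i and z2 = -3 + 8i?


Equal distances means the locus is the perpendicular bisector of z1 and z2.
Midpoint = ((2+(-3))/2, (5+8)/2) = (-0.5000, 6.5000)

Perpendicular bisector through (-0.5000, 6.5000)


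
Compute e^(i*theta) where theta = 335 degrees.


cos(335°) = 0.9063
sin(335°) = -0.4226

e^(i*335°) = 0.9063 - 0.4226i


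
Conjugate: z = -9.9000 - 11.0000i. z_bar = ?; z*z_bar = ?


z_bar = -9.9000 + 11.0000i
z*z_bar = (-9.9)^2 + (-11)^2 = 98.01 + 121 = 219.01

z_bar = -9.9000 + 11.0000i, z*z_bar = 219.01


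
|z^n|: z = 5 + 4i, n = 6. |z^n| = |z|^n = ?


|z| = sqrt(25+16) = sqrt(41) = 6.4031
|z^6| = |z|^6 = (sqrt(41))^6 = 41^3 = 68921

|z^6| = 68921


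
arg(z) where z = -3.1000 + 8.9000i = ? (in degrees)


Re = -3.1, Im = 8.9
arg = atan2(8.9, -3.1) = 109.2040 degrees

arg(z) = 109.2040 degrees


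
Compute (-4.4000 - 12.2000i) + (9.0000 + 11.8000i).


Real: -4.4 + 9 = 4.6
Imag: -12.2 + 11.8 = -0.4

4.6000 - 0.4000i


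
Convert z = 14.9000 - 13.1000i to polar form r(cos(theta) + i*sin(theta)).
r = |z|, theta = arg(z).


r = sqrt(222.01+171.61) = sqrt(393.62) = 19.8399
theta = atan2(-13.1, 14.9) = -41.3218 degrees

r = 19.8399, theta = -41.3218 degrees


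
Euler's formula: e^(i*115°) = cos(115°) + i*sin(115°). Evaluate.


cos(115°) = -0.4226
sin(115°) = 0.9063

e^(i*115°) = -0.4226 + 0.9063i


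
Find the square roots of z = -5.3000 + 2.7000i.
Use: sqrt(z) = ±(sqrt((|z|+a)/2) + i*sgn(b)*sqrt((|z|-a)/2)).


|z| = sqrt(28.09+7.29) = 5.9481
sqrt((|z|+a)/2) = sqrt((5.9481+(-5.3))/2) = sqrt(0.3241) = 0.5693
sqrt((|z|-a)/2) = sqrt((5.9481-(-5.3))/2) = sqrt(5.6241) = 2.3715

±(0.5693 + 2.3715i) i.e. 0.5693 + 2.3715i and -0.5693 - 2.3715i


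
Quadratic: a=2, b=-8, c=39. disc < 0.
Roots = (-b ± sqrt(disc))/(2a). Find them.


disc = (-8)^2 - 4*2*39 = 64 - 312 = -248
sqrt(|disc|) = sqrt(248) = 15.7480
Real part = 8/(2*2) = 2.0000
Imag part = 15.7480/(2*2) = 3.9370

2.0000 ± 3.9370i


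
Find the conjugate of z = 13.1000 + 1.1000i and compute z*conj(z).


z_bar = 13.1000 - 1.1000i
z*z_bar = 13.1^2 + 1.1^2 = 171.61 + 1.21 = 172.82

z_bar = 13.1000 - 1.1000i, z*z_bar = 172.82


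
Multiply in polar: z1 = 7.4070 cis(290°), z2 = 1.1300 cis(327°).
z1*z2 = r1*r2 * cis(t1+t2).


r = 7.4070 * 1.1300 = 8.3699
theta = 290° + 327° = 617° = 257° (mod 360)

8.3699 cis(257°)


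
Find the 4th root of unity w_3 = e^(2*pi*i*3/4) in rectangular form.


Angle = 360*3/4 = 270°
a = cos(270°) = 0
b = sin(270°) = -1.0000

0 - 1.0000i


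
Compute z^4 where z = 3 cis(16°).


r^4 = 3^4 = 81
n*theta = 4*16° = 64° = 64° (mod 360)
a = 81*cos(64°) = 35.5081
b = 81*sin(64°) = 72.8023

81 cis(64°) = 35.5081 + 72.8023i


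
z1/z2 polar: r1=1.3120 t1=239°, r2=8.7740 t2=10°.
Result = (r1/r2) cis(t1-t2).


r = 1.3120 / 8.7740 = 0.1495
theta = 239° - 10° = 229° = 229° (mod 360)

0.1495 cis(229°)


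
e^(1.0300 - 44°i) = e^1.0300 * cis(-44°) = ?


e^1.0300 = 2.8011
cos(-44°) = 0.71934
sin(-44°) = -0.69466
Real = 2.8011*0.71934 = 2.0149
Imag = 2.8011*(-0.69466) = -1.9458

2.0149 - 1.9458i


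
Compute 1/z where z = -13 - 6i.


|z|^2 = 169+36 = 205
1/z = (-13 + 6i)/205

1/z = -0.0634 + 0.0293i


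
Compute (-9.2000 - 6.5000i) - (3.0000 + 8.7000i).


Real: -9.2 - 3 = -12.2
Imag: -6.5 - 8.7 = -15.2

-12.2000 - 15.2000i


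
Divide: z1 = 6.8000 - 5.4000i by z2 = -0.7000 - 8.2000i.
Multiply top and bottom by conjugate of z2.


Conjugate of z2 = -0.7000 + 8.2000i
Numerator: (6.8000 - 5.4000i)(-0.7000 + 8.2000i) = 39.5200 + 59.5400i
Denominator: (-0.7)^2 + (-8.2)^2 = 67.73
Result = (39.5200 + 59.5400i)/67.73

0.5835 + 0.8791i


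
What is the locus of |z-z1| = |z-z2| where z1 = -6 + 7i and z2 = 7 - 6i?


Equal distances means the locus is the perpendicular bisector of z1 and z2.
Midpoint = ((-6+7)/2, (7+(-6))/2) = (0.5000, 0.5000)

Perpendicular bisector through (0.5000, 0.5000)


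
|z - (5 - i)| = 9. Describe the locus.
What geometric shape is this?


|z - z0| = r is a circle with center z0 and radius r.
Center = (5, -1), radius = 9

Circle with center (5, -1) and radius 9


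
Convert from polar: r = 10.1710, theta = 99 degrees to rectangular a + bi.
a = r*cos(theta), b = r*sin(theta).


a = 10.1710*cos(99°) = 10.1710*(-0.156434) = -1.5911
b = 10.1710*sin(99°) = 10.1710*0.98769 = 10.0458

-1.5911 + 10.0458i


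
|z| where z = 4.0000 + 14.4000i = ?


|z| = sqrt(4^2 + 14.4^2) = sqrt(16 + 207.36) = sqrt(223.36) = 14.9452

|z| = 14.9452


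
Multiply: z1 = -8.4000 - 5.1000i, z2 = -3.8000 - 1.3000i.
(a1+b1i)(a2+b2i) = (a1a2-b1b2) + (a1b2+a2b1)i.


Real = -8.4*(-3.8) - (-5.1)*(-1.3) = 31.92 - 6.63 = 25.29
Imag = -8.4*(-1.3) - (3.8)*(-5.1) = 10.92 + 19.38 = 30.3

25.2900 + 30.3000i


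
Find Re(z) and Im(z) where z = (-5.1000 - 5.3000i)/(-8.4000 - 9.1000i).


Multiply by conjugate: (-5.1000 - 5.3000i)(-8.4000 + 9.1000i) / ((-8.4)^2 + (-9.1)^2)
Numerator real = -5.1*(-8.4) - (5.3)*(-9.1) = 91.07
Numerator imag = -5.3*(-8.4) - (-5.1)*(-9.1) = -1.89
Denominator = 153.37
Re(z) = 91.07/153.37 = 0.5938
Im(z) = -1.89/153.37 = -0.0123

Re(z) = 0.5938, Im(z) = -0.0123


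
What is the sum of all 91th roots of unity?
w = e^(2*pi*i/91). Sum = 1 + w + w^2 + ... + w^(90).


The sum of all 91th roots of unity is 0.
Geometric series: (1 - w^91)/(1 - w) = (1-1)/(1-w) = 0 since w^91 = 1, w ≠ 1.
Alternatively: coefficient of z^90 in z^91 - 1 is 0.

0


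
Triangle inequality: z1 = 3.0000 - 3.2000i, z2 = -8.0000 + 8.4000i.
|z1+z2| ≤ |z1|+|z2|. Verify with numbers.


|z1| = sqrt(3^2 + (-3.2)^2) = sqrt(19.24) = 4.3863
|z2| = sqrt((-8)^2 + 8.4^2) = sqrt(134.56) = 11.6000
z1+z2 = -5.0000 + 5.2000i
|z1+z2| = sqrt(52.04) = 7.2139
|z1|+|z2| = 4.3863 + 11.6000 = 15.9863

|z1+z2| = 7.2139 ≤ |z1|+|z2| = 15.9863 (verified)


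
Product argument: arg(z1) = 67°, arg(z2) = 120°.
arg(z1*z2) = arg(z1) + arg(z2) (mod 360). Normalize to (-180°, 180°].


arg(z1*z2) = 67° + 120° = 187°
Normalized to (-180°, 180°]: -173°

-173°


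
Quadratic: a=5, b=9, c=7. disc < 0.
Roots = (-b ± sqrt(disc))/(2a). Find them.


disc = 9^2 - 4*5*7 = 81 - 140 = -59
sqrt(|disc|) = sqrt(59) = 7.6811
Real part = -9/(2*5) = -0.9000
Imag part = 7.6811/(2*5) = 0.7681

-0.9000 ± 0.7681i


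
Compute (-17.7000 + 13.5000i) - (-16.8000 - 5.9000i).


Real: -17.7 + 16.8 = -0.9
Imag: 13.5 + 5.9 = 19.4

-0.9000 + 19.4000i


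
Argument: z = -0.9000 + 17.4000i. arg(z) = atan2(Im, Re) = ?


Re = -0.9, Im = 17.4
arg = atan2(17.4, -0.9) = 92.9609 degrees

arg(z) = 92.9609 degrees


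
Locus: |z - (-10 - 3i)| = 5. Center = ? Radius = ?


|z - z0| = r is a circle with center z0 and radius r.
Center = (-10, -3), radius = 5

Circle with center (-10, -3) and radius 5


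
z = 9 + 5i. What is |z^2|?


|z| = sqrt(81+25) = sqrt(106) = 10.2956
|z^2| = |z|^2 = (sqrt(106))^2 = 106

|z^2| = 106


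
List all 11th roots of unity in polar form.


The 11th roots of unity are cis(360k/11°) for k=0..10
Angle step = 360/11 = 32.7273°
Primitive root: cis(32.7273°)
Primitive root = 0.8413 + 0.5406i

11 roots at angles: 0°, 32.7273°, 65.4545°, 98.1818°, 130.9091°, 163.6364°, 196.3636°, 229.0909°, 261.8182°, 294.5455°, 327.2727°


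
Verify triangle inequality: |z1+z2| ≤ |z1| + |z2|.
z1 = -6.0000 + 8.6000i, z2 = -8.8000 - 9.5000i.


|z1| = sqrt((-6)^2 + 8.6^2) = sqrt(109.96) = 10.4862
|z2| = sqrt((-8.8)^2 + (-9.5)^2) = sqrt(167.69) = 12.9495
z1+z2 = -14.8000 - 0.9000i
|z1+z2| = sqrt(219.85) = 14.8273
|z1|+|z2| = 10.4862 + 12.9495 = 23.4357

|z1+z2| = 14.8273 ≤ |z1|+|z2| = 23.4357 (verified)


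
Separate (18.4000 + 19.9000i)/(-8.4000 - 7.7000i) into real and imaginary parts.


Multiply by conjugate: (18.4000 + 19.9000i)(-8.4000 + 7.7000i) / ((-8.4)^2 + (-7.7)^2)
Numerator real = 18.4*(-8.4) + 19.9*(-7.7) = -307.79
Numerator imag = 19.9*(-8.4) - 18.4*(-7.7) = -25.48
Denominator = 129.85
Re(z) = -307.79/129.85 = -2.3704
Im(z) = -25.48/129.85 = -0.1962

Re(z) = -2.3704, Im(z) = -0.1962


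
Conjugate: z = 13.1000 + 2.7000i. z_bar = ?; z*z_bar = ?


z_bar = 13.1000 - 2.7000i
z*z_bar = 13.1^2 + 2.7^2 = 171.61 + 7.29 = 178.9

z_bar = 13.1000 - 2.7000i, z*z_bar = 178.9


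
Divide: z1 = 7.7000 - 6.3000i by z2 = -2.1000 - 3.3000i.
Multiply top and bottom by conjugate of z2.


Conjugate of z2 = -2.1000 + 3.3000i
Numerator: (7.7000 - 6.3000i)(-2.1000 + 3.3000i) = 4.6200 + 38.6400i
Denominator: (-2.1)^2 + (-3.3)^2 = 15.3
Result = (4.6200 + 38.6400i)/15.3

0.3020 + 2.5255i


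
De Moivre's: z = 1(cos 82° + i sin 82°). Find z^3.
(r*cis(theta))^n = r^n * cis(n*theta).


r^3 = 1^3 = 1
n*theta = 3*82° = 246° = 246° (mod 360)
a = 1*cos(246°) = -0.4067
b = 1*sin(246°) = -0.9135

1 cis(246°) = -0.4067 - 0.9135i


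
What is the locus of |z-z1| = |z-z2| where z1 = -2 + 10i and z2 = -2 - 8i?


Equal distances means the locus is the perpendicular bisector of z1 and z2.
Midpoint = ((-2+(-2))/2, (10+(-8))/2) = (-2.0000, 1.0000)

Perpendicular bisector through (-2.0000, 1.0000)


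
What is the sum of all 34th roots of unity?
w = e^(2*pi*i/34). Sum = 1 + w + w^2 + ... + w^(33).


The sum of all 34th roots of unity is 0.
Geometric series: (1 - w^34)/(1 - w) = (1-1)/(1-w) = 0 since w^34 = 1, w ≠ 1.
Alternatively: coefficient of z^33 in z^34 - 1 is 0.

0


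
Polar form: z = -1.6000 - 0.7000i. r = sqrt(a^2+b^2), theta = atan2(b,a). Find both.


r = sqrt(2.56+0.49) = sqrt(3.05) = 1.7464
theta = atan2(-0.7, -1.6) = -156.3706 degrees

r = 1.7464, theta = -156.3706 degrees


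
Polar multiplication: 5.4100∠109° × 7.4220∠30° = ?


r = 5.4100 * 7.4220 = 40.1530
theta = 109° + 30° = 139° = 139° (mod 360)

40.1530 cis(139°)


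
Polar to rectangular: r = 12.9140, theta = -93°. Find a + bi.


a = 12.9140*cos(-93°) = 12.9140*(-0.05234) = -0.6759
b = 12.9140*sin(-93°) = 12.9140*(-0.99863) = -12.8963

-0.6759 - 12.8963i


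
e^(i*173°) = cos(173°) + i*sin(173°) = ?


cos(173°) = -0.9925
sin(173°) = 0.1219

e^(i*173°) = -0.9925 + 0.1219i


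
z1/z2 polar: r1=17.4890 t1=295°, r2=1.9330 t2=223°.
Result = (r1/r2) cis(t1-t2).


r = 17.4890 / 1.9330 = 9.0476
theta = 295° - 223° = 72° = 72° (mod 360)

9.0476 cis(72°)


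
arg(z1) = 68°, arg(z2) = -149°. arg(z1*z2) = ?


arg(z1*z2) = 68° - 149° = -81°
Normalized to (-180°, 180°]: -81°

-81°


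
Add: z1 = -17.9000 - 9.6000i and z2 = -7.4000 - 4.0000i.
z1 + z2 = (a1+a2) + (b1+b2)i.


Real: -17.9 - 7.4 = -25.3
Imag: -9.6 - 4 = -13.6

-25.3000 - 13.6000i


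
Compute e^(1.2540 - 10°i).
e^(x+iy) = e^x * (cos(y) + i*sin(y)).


e^1.2540 = 3.5043
cos(-10°) = 0.98481
sin(-10°) = -0.17365
Real = 3.5043*0.98481 = 3.4511
Imag = 3.5043*(-0.17365) = -0.6085

3.4511 - 0.6085i


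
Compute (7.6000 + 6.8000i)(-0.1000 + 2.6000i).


Real = 7.6*(-0.1) - 6.8*2.6 = -0.76 - 17.68 = -18.44
Imag = 7.6*2.6 - (0.1)*6.8 = 19.76 - (0.68) = 19.08

-18.4400 + 19.0800i


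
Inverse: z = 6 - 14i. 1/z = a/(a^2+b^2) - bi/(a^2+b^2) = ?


|z|^2 = 36+196 = 232
1/z = (6 + 14i)/232

1/z = 0.0259 + 0.0603i


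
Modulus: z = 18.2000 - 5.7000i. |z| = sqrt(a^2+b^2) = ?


|z| = sqrt(18.2^2 + (-5.7)^2) = sqrt(331.24 + 32.49) = sqrt(363.73) = 19.0717

|z| = 19.0717


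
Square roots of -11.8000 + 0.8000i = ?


|z| = sqrt(139.24+0.64) = 11.8271
sqrt((|z|+a)/2) = sqrt((11.8271+(-11.8))/2) = sqrt(0.0135) = 0.1164
sqrt((|z|-a)/2) = sqrt((11.8271-(-11.8))/2) = sqrt(11.8135) = 3.4371

±(0.1164 + 3.4371i) i.e. 0.1164 + 3.4371i and -0.1164 - 3.4371i


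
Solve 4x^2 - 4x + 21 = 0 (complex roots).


disc = (-4)^2 - 4*4*21 = 16 - 336 = -320
sqrt(|disc|) = sqrt(320) = 17.8885
Real part = 4/(2*4) = 0.5000
Imag part = 17.8885/(2*4) = 2.2361

0.5000 ± 2.2361i


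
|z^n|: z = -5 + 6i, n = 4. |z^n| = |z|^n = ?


|z| = sqrt(25+36) = sqrt(61) = 7.8102
|z^4| = |z|^4 = (sqrt(61))^4 = 61^2 = 3721

|z^4| = 3721


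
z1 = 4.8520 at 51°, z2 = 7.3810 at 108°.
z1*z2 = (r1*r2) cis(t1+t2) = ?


r = 4.8520 * 7.3810 = 35.8126
theta = 51° + 108° = 159° = 159° (mod 360)

35.8126 cis(159°)


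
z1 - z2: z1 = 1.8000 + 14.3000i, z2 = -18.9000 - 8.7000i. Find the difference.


Real: 1.8 + 18.9 = 20.7
Imag: 14.3 + 8.7 = 23

20.7000 + 23.0000i


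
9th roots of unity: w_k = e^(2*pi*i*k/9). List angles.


The 9th roots of unity are cis(360k/9°) for k=0..8
Angle step = 360/9 = 40°
Primitive root: cis(40°)
Primitive root = 0.7660 + 0.6428i

9 roots at angles: 0°, 40°, 80°, 120°, 160°, 200°, 240°, 280°, 320°


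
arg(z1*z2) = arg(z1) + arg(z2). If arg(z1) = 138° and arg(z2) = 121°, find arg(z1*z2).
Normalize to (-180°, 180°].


arg(z1*z2) = 138° + 121° = 259°
Normalized to (-180°, 180°]: -101°

-101°


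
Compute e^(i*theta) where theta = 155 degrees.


cos(155°) = -0.9063
sin(155°) = 0.4226

e^(i*155°) = -0.9063 + 0.4226i
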